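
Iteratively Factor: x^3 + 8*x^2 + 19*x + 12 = (x + 4)*(x^2 + 4*x + 3) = (x + 3)*(x + 4)*(x + 1)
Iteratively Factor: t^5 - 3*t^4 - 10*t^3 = (t)*(t^4 - 3*t^3 - 10*t^2) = t*(t + 2)*(t^3 - 5*t^2) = t^2*(t + 2)*(t^2 - 5*t) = t^3*(t + 2)*(t - 5)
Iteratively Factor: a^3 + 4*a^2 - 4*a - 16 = (a + 2)*(a^2 + 2*a - 8) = (a - 2)*(a + 2)*(a + 4)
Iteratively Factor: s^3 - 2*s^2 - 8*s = (s - 4)*(s^2 + 2*s) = s*(s - 4)*(s + 2)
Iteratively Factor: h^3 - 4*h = (h + 2)*(h^2 - 2*h) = h*(h + 2)*(h - 2)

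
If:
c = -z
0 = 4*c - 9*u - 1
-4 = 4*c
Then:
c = -1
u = -5/9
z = 1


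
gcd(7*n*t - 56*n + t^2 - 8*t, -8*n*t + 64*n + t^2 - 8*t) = t - 8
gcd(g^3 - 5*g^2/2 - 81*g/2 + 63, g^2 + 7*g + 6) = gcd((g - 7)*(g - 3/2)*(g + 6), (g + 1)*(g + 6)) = g + 6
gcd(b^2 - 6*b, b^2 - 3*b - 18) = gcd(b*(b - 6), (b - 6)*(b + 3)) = b - 6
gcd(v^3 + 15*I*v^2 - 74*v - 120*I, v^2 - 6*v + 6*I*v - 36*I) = v + 6*I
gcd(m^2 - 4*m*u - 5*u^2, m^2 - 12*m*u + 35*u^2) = -m + 5*u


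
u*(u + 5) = u^2 + 5*u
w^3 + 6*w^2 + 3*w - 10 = (w - 1)*(w + 2)*(w + 5)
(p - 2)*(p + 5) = p^2 + 3*p - 10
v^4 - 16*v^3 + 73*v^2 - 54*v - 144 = (v - 8)*(v - 6)*(v - 3)*(v + 1)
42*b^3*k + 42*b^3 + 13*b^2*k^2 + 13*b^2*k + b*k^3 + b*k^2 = (6*b + k)*(7*b + k)*(b*k + b)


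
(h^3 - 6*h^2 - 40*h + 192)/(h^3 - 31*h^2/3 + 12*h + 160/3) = 3*(h + 6)/(3*h + 5)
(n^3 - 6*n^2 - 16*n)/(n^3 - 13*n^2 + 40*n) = (n + 2)/(n - 5)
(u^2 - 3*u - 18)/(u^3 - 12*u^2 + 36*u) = (u + 3)/(u*(u - 6))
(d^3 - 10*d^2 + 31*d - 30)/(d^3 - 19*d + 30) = (d - 5)/(d + 5)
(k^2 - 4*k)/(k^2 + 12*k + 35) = k*(k - 4)/(k^2 + 12*k + 35)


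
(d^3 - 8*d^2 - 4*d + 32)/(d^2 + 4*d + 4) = (d^2 - 10*d + 16)/(d + 2)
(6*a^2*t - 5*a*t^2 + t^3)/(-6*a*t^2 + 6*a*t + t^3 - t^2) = (-6*a^2 + 5*a*t - t^2)/(6*a*t - 6*a - t^2 + t)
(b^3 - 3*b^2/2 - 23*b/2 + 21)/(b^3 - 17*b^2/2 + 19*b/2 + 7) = (2*b^2 + b - 21)/(2*b^2 - 13*b - 7)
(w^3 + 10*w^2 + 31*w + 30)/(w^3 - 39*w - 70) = (w + 3)/(w - 7)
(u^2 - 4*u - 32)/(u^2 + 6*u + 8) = (u - 8)/(u + 2)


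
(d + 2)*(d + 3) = d^2 + 5*d + 6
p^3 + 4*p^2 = p^2*(p + 4)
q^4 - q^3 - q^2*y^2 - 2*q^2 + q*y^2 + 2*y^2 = (q - 2)*(q + 1)*(q - y)*(q + y)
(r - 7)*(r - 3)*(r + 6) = r^3 - 4*r^2 - 39*r + 126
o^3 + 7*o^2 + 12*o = o*(o + 3)*(o + 4)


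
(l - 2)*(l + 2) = l^2 - 4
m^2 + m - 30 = (m - 5)*(m + 6)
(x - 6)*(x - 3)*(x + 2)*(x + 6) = x^4 - x^3 - 42*x^2 + 36*x + 216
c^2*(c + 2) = c^3 + 2*c^2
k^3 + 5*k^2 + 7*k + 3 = (k + 1)^2*(k + 3)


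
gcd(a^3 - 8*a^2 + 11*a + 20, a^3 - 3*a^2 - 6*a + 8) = a - 4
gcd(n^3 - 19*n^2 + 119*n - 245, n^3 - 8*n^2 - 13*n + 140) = n^2 - 12*n + 35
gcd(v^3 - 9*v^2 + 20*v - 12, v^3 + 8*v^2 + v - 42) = v - 2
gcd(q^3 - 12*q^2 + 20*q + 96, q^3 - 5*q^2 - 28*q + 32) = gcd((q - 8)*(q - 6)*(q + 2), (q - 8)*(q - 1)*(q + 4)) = q - 8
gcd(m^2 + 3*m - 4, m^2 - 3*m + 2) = m - 1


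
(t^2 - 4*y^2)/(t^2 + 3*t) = (t^2 - 4*y^2)/(t*(t + 3))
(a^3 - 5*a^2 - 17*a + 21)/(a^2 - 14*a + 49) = (a^2 + 2*a - 3)/(a - 7)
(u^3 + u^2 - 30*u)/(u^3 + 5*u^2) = (u^2 + u - 30)/(u*(u + 5))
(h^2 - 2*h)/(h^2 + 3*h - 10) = h/(h + 5)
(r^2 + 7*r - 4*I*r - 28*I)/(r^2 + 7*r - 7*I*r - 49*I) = (r - 4*I)/(r - 7*I)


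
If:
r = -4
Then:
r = -4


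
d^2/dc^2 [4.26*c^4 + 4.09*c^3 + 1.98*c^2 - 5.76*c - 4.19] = 51.12*c^2 + 24.54*c + 3.96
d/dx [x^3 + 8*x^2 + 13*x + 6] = 3*x^2 + 16*x + 13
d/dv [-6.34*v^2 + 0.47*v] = 0.47 - 12.68*v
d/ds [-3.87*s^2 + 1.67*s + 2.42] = 1.67 - 7.74*s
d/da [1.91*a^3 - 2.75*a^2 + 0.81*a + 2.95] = 5.73*a^2 - 5.5*a + 0.81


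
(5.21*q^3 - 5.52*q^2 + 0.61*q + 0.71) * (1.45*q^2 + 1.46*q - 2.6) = 7.5545*q^5 - 0.3974*q^4 - 20.7207*q^3 + 16.2721*q^2 - 0.5494*q - 1.846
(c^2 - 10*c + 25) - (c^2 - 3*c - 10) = 35 - 7*c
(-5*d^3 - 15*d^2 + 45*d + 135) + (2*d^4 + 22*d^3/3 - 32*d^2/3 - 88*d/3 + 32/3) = 2*d^4 + 7*d^3/3 - 77*d^2/3 + 47*d/3 + 437/3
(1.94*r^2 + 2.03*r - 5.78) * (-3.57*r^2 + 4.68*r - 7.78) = -6.9258*r^4 + 1.8321*r^3 + 15.0418*r^2 - 42.8438*r + 44.9684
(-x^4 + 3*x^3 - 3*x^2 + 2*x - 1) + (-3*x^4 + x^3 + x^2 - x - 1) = -4*x^4 + 4*x^3 - 2*x^2 + x - 2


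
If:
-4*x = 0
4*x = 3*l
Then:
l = 0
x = 0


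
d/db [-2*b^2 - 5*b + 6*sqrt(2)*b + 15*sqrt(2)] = -4*b - 5 + 6*sqrt(2)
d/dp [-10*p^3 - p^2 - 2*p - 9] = -30*p^2 - 2*p - 2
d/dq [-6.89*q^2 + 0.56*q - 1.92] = 0.56 - 13.78*q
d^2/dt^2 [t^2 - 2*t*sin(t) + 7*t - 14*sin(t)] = 2*t*sin(t) + 14*sin(t) - 4*cos(t) + 2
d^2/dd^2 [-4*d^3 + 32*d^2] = 64 - 24*d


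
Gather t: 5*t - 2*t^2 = -2*t^2 + 5*t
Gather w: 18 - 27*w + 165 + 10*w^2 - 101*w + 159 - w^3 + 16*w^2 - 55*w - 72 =-w^3 + 26*w^2 - 183*w + 270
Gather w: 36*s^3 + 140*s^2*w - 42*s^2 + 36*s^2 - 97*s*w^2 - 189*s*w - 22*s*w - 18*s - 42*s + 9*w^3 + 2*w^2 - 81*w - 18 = 36*s^3 - 6*s^2 - 60*s + 9*w^3 + w^2*(2 - 97*s) + w*(140*s^2 - 211*s - 81) - 18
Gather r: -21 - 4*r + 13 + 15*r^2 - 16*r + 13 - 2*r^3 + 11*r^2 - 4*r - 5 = -2*r^3 + 26*r^2 - 24*r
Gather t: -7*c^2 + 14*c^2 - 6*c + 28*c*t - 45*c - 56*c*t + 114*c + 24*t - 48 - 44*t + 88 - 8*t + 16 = 7*c^2 + 63*c + t*(-28*c - 28) + 56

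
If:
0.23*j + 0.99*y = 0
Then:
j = -4.30434782608696*y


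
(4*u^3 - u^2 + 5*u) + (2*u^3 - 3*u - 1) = 6*u^3 - u^2 + 2*u - 1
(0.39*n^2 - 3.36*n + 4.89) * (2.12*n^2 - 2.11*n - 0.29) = 0.8268*n^4 - 7.9461*n^3 + 17.3433*n^2 - 9.3435*n - 1.4181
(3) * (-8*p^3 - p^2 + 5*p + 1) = -24*p^3 - 3*p^2 + 15*p + 3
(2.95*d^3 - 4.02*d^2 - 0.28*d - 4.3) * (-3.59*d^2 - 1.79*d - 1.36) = -10.5905*d^5 + 9.1513*d^4 + 4.189*d^3 + 21.4054*d^2 + 8.0778*d + 5.848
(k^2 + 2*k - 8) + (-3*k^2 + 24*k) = -2*k^2 + 26*k - 8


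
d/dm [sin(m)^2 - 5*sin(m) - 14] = (2*sin(m) - 5)*cos(m)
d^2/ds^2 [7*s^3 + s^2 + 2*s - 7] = 42*s + 2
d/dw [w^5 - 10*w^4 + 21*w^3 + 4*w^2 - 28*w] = 5*w^4 - 40*w^3 + 63*w^2 + 8*w - 28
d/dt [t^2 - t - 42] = 2*t - 1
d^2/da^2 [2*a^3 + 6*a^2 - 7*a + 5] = 12*a + 12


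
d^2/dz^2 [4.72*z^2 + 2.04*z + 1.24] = 9.44000000000000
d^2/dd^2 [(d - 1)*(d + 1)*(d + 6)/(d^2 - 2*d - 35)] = 4*(25*d^3 + 411*d^2 + 1803*d + 3593)/(d^6 - 6*d^5 - 93*d^4 + 412*d^3 + 3255*d^2 - 7350*d - 42875)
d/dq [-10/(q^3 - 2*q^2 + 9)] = 10*q*(3*q - 4)/(q^3 - 2*q^2 + 9)^2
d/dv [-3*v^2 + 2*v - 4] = 2 - 6*v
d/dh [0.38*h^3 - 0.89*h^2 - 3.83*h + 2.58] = 1.14*h^2 - 1.78*h - 3.83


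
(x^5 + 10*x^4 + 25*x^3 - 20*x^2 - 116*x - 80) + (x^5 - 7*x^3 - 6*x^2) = 2*x^5 + 10*x^4 + 18*x^3 - 26*x^2 - 116*x - 80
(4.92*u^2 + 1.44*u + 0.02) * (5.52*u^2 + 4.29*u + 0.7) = 27.1584*u^4 + 29.0556*u^3 + 9.732*u^2 + 1.0938*u + 0.014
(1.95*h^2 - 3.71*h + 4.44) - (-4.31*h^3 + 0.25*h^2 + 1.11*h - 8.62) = 4.31*h^3 + 1.7*h^2 - 4.82*h + 13.06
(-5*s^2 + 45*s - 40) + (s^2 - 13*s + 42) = -4*s^2 + 32*s + 2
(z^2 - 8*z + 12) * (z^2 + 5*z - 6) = z^4 - 3*z^3 - 34*z^2 + 108*z - 72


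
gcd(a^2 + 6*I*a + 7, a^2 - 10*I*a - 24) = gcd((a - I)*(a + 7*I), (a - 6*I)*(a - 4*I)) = 1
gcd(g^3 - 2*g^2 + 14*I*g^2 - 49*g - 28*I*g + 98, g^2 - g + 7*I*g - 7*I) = g + 7*I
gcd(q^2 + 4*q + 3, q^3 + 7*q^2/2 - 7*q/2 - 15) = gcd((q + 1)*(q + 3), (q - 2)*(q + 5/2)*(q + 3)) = q + 3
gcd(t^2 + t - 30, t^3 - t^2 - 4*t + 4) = 1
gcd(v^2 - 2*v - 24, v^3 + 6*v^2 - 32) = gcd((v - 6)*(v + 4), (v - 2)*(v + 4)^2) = v + 4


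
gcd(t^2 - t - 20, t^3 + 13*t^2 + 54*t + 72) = t + 4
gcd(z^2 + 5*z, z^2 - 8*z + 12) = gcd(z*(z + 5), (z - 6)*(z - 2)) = 1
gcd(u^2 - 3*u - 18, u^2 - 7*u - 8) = 1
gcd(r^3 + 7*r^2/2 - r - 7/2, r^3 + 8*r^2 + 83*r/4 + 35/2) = r + 7/2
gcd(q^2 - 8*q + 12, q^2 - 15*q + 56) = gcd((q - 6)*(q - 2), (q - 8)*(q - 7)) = 1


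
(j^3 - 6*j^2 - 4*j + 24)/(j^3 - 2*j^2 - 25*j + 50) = (j^2 - 4*j - 12)/(j^2 - 25)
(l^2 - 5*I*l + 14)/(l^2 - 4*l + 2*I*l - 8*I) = (l - 7*I)/(l - 4)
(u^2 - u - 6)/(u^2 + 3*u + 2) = (u - 3)/(u + 1)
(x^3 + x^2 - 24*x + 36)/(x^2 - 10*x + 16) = (x^2 + 3*x - 18)/(x - 8)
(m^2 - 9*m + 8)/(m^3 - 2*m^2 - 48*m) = (m - 1)/(m*(m + 6))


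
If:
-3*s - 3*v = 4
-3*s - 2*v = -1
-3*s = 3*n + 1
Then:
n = -4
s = 11/3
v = -5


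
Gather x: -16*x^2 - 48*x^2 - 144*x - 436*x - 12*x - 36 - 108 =-64*x^2 - 592*x - 144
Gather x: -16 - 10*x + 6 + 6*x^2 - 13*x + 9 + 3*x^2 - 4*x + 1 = 9*x^2 - 27*x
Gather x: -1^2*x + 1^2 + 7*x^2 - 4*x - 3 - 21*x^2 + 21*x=-14*x^2 + 16*x - 2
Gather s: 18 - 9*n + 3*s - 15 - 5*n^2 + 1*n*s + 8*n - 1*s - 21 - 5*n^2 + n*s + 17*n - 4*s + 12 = -10*n^2 + 16*n + s*(2*n - 2) - 6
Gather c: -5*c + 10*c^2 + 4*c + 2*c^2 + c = 12*c^2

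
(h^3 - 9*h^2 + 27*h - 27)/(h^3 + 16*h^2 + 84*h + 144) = (h^3 - 9*h^2 + 27*h - 27)/(h^3 + 16*h^2 + 84*h + 144)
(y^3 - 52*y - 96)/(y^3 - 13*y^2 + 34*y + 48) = (y^2 + 8*y + 12)/(y^2 - 5*y - 6)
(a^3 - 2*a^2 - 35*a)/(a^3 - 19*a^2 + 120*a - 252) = a*(a + 5)/(a^2 - 12*a + 36)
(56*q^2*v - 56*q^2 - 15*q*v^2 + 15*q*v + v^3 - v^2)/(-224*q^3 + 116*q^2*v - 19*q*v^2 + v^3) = (1 - v)/(4*q - v)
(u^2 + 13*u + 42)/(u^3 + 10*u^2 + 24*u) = (u + 7)/(u*(u + 4))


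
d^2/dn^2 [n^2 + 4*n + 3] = 2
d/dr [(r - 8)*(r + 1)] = 2*r - 7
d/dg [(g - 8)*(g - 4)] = 2*g - 12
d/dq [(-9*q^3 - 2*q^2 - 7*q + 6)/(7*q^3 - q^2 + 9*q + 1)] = (23*q^4 - 64*q^3 - 178*q^2 + 8*q - 61)/(49*q^6 - 14*q^5 + 127*q^4 - 4*q^3 + 79*q^2 + 18*q + 1)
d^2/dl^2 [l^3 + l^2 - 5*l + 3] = 6*l + 2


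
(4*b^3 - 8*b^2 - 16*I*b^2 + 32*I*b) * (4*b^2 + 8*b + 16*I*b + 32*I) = 16*b^5 + 192*b^3 - 1024*b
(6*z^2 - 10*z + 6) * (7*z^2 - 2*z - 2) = 42*z^4 - 82*z^3 + 50*z^2 + 8*z - 12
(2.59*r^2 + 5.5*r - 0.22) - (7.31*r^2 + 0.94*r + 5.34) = -4.72*r^2 + 4.56*r - 5.56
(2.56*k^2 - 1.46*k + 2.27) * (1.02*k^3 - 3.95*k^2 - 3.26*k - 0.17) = 2.6112*k^5 - 11.6012*k^4 - 0.263199999999999*k^3 - 4.6421*k^2 - 7.152*k - 0.3859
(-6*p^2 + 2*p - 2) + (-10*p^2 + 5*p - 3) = -16*p^2 + 7*p - 5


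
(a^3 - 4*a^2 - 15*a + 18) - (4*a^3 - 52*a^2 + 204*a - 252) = -3*a^3 + 48*a^2 - 219*a + 270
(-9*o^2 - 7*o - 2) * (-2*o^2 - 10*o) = 18*o^4 + 104*o^3 + 74*o^2 + 20*o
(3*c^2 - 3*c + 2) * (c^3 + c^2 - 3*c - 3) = 3*c^5 - 10*c^3 + 2*c^2 + 3*c - 6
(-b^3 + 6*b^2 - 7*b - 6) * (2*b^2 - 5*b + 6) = -2*b^5 + 17*b^4 - 50*b^3 + 59*b^2 - 12*b - 36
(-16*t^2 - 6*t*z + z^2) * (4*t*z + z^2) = -64*t^3*z - 40*t^2*z^2 - 2*t*z^3 + z^4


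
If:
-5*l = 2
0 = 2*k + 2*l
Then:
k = 2/5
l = -2/5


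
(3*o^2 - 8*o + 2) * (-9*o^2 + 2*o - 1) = -27*o^4 + 78*o^3 - 37*o^2 + 12*o - 2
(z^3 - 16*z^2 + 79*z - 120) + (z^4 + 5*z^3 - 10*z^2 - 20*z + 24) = z^4 + 6*z^3 - 26*z^2 + 59*z - 96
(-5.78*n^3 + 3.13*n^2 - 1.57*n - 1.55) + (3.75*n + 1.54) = -5.78*n^3 + 3.13*n^2 + 2.18*n - 0.01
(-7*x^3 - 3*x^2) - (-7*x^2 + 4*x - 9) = -7*x^3 + 4*x^2 - 4*x + 9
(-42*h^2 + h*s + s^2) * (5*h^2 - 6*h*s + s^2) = -210*h^4 + 257*h^3*s - 43*h^2*s^2 - 5*h*s^3 + s^4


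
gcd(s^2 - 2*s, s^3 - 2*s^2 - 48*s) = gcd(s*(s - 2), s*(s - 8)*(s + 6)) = s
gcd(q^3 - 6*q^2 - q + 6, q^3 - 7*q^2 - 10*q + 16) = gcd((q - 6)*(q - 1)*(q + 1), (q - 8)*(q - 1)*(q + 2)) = q - 1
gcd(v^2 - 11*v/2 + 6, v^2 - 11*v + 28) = v - 4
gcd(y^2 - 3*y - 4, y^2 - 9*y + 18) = 1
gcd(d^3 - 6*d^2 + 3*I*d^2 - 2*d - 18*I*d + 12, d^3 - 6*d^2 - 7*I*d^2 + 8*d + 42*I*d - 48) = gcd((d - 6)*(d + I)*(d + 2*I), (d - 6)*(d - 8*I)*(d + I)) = d^2 + d*(-6 + I) - 6*I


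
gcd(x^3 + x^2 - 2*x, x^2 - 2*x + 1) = x - 1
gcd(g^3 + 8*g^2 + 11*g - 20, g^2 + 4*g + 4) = 1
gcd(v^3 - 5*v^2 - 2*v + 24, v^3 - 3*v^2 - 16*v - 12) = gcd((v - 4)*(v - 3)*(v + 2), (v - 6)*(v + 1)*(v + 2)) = v + 2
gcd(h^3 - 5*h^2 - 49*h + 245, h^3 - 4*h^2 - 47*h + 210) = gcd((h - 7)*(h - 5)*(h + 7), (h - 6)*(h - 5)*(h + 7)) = h^2 + 2*h - 35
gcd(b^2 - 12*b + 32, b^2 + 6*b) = 1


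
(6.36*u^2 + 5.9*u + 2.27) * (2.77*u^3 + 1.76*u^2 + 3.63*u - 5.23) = 17.6172*u^5 + 27.5366*u^4 + 39.7587*u^3 - 7.8506*u^2 - 22.6169*u - 11.8721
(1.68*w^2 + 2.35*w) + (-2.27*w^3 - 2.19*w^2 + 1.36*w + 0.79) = -2.27*w^3 - 0.51*w^2 + 3.71*w + 0.79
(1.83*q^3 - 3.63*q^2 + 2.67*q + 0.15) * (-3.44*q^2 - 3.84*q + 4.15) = -6.2952*q^5 + 5.46*q^4 + 12.3489*q^3 - 25.8333*q^2 + 10.5045*q + 0.6225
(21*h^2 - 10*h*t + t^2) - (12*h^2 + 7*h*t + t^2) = 9*h^2 - 17*h*t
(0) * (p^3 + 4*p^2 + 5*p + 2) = 0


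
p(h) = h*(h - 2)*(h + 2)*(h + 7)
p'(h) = h*(h - 2)*(h + 2) + h*(h - 2)*(h + 7) + h*(h + 2)*(h + 7) + (h - 2)*(h + 2)*(h + 7) = 4*h^3 + 21*h^2 - 8*h - 28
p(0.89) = -22.53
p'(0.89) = -15.67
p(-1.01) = 18.03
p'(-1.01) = -2.62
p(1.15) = -25.09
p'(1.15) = -3.34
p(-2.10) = -4.22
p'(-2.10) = 44.37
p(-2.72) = -39.56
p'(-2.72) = 68.63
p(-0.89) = 17.44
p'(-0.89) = -7.07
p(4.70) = 994.77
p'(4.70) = 813.58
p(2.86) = 117.86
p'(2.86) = 214.47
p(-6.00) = -192.00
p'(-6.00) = -88.00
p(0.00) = 0.00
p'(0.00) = -28.00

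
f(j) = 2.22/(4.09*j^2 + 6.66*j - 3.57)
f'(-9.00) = 0.00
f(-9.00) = 0.01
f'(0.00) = -1.16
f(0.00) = -0.62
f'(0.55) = -14.00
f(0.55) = 1.67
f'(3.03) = -0.02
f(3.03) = 0.04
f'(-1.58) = 0.92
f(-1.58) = -0.57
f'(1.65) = -0.13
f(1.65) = 0.12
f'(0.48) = -72.56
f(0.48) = 3.90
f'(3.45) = -0.02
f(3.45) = 0.03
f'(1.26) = -0.29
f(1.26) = 0.20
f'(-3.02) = 0.22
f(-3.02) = 0.16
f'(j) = 2.22*(-8.18*j - 6.66)/(4.09*j^2 + 6.66*j - 3.57)^2 = (-18.1596*j - 14.7852)/(4.09*j^2 + 6.66*j - 3.57)^2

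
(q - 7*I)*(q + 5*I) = q^2 - 2*I*q + 35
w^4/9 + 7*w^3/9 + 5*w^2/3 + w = w*(w/3 + 1/3)*(w/3 + 1)*(w + 3)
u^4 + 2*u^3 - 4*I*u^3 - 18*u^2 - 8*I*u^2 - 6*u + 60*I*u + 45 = (u - 3)*(u + 5)*(u - 3*I)*(u - I)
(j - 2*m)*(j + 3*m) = j^2 + j*m - 6*m^2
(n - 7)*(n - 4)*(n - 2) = n^3 - 13*n^2 + 50*n - 56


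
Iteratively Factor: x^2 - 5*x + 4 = (x - 1)*(x - 4)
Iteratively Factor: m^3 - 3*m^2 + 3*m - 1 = (m - 1)*(m^2 - 2*m + 1) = (m - 1)^2*(m - 1)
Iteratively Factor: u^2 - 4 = (u - 2)*(u + 2)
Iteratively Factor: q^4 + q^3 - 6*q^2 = (q - 2)*(q^3 + 3*q^2) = q*(q - 2)*(q^2 + 3*q) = q^2*(q - 2)*(q + 3)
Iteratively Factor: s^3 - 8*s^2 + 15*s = (s - 3)*(s^2 - 5*s) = (s - 5)*(s - 3)*(s)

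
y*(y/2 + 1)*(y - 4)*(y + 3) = y^4/2 + y^3/2 - 7*y^2 - 12*y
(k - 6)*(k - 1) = k^2 - 7*k + 6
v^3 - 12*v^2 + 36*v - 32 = (v - 8)*(v - 2)^2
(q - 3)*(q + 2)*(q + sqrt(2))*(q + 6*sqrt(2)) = q^4 - q^3 + 7*sqrt(2)*q^3 - 7*sqrt(2)*q^2 + 6*q^2 - 42*sqrt(2)*q - 12*q - 72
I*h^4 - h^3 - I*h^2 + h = h*(h - 1)*(h + I)*(I*h + I)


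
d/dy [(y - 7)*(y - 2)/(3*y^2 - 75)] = (3*y^2 - 26*y + 75)/(y^4 - 50*y^2 + 625)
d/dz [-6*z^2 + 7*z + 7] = 7 - 12*z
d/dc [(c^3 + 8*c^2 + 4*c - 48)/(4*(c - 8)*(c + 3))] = (c^4 - 10*c^3 - 116*c^2 - 288*c - 336)/(4*(c^4 - 10*c^3 - 23*c^2 + 240*c + 576))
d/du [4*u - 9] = 4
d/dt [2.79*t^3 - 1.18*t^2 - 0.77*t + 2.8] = 8.37*t^2 - 2.36*t - 0.77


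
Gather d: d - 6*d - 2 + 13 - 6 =5 - 5*d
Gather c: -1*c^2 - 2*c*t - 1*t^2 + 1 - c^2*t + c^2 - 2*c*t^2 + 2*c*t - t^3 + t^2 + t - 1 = -c^2*t - 2*c*t^2 - t^3 + t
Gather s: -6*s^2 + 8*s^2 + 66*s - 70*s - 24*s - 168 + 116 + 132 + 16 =2*s^2 - 28*s + 96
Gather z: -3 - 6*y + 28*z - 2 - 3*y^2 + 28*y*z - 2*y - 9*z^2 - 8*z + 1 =-3*y^2 - 8*y - 9*z^2 + z*(28*y + 20) - 4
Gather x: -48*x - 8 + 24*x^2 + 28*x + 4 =24*x^2 - 20*x - 4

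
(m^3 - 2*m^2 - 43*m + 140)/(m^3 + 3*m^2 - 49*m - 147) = (m^2 - 9*m + 20)/(m^2 - 4*m - 21)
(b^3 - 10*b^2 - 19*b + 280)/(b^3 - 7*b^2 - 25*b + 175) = (b - 8)/(b - 5)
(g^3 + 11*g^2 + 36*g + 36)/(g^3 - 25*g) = (g^3 + 11*g^2 + 36*g + 36)/(g*(g^2 - 25))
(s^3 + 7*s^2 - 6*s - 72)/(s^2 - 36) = (s^2 + s - 12)/(s - 6)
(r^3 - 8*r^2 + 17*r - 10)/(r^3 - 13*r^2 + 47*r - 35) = (r - 2)/(r - 7)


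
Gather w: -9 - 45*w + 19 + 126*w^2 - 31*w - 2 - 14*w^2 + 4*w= 112*w^2 - 72*w + 8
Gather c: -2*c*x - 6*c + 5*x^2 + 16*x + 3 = c*(-2*x - 6) + 5*x^2 + 16*x + 3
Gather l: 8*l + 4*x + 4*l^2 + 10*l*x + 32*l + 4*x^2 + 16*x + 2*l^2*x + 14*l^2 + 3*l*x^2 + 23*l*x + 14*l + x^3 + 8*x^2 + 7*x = l^2*(2*x + 18) + l*(3*x^2 + 33*x + 54) + x^3 + 12*x^2 + 27*x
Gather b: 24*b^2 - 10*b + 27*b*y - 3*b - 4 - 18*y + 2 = 24*b^2 + b*(27*y - 13) - 18*y - 2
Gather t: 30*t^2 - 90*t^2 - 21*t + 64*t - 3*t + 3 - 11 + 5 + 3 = -60*t^2 + 40*t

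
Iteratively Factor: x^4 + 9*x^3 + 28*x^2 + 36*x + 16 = (x + 1)*(x^3 + 8*x^2 + 20*x + 16) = (x + 1)*(x + 2)*(x^2 + 6*x + 8) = (x + 1)*(x + 2)^2*(x + 4)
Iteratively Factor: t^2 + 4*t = (t + 4)*(t)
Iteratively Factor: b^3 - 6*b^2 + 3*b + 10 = (b - 2)*(b^2 - 4*b - 5) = (b - 5)*(b - 2)*(b + 1)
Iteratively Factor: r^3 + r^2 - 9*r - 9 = (r + 1)*(r^2 - 9) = (r + 1)*(r + 3)*(r - 3)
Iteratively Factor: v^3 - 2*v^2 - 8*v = (v - 4)*(v^2 + 2*v) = (v - 4)*(v + 2)*(v)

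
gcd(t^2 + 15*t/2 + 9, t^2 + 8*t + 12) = t + 6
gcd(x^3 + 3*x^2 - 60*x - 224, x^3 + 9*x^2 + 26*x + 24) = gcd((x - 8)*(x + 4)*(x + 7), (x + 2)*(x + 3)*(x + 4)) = x + 4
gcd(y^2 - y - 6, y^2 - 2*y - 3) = y - 3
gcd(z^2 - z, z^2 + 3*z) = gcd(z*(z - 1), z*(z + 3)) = z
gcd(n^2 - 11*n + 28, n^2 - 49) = n - 7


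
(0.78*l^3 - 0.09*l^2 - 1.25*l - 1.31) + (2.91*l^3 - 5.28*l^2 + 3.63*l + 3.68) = 3.69*l^3 - 5.37*l^2 + 2.38*l + 2.37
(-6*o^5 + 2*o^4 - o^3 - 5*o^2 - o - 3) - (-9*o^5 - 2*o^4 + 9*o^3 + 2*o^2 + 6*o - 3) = 3*o^5 + 4*o^4 - 10*o^3 - 7*o^2 - 7*o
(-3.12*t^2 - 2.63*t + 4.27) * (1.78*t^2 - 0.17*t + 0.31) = -5.5536*t^4 - 4.151*t^3 + 7.0805*t^2 - 1.5412*t + 1.3237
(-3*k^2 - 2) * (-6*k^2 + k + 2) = 18*k^4 - 3*k^3 + 6*k^2 - 2*k - 4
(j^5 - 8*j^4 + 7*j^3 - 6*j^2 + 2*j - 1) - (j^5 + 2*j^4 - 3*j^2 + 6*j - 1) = -10*j^4 + 7*j^3 - 3*j^2 - 4*j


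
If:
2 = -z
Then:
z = -2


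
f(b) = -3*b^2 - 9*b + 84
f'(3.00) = -27.00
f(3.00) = 30.00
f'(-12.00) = 63.00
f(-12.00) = -240.00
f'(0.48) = -11.88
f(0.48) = 78.99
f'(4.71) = -37.26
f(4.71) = -24.94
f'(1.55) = -18.30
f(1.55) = 62.84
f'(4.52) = -36.12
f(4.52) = -17.97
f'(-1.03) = -2.82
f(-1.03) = 90.09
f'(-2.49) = 5.94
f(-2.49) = 87.81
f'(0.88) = -14.28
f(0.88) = 73.76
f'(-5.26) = 22.56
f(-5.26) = 48.34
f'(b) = -6*b - 9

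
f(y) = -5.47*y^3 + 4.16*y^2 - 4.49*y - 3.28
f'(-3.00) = -177.14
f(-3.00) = 195.32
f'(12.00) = -2267.69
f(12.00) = -8910.28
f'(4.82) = -345.63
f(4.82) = -540.81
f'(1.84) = -44.74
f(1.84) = -31.53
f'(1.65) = -35.44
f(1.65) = -23.93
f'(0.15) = -3.61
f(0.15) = -3.88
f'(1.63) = -34.53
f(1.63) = -23.24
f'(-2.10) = -94.33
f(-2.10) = 75.15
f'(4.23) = -262.92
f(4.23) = -361.85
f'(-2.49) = -126.95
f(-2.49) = 118.14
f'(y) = -16.41*y^2 + 8.32*y - 4.49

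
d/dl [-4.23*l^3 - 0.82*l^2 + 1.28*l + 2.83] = -12.69*l^2 - 1.64*l + 1.28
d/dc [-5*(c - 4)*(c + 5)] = -10*c - 5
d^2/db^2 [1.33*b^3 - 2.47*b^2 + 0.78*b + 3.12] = 7.98*b - 4.94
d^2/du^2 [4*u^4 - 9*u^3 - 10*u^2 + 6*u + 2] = 48*u^2 - 54*u - 20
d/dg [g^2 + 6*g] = 2*g + 6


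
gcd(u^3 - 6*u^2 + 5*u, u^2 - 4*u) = u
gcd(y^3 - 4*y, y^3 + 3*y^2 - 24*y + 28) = y - 2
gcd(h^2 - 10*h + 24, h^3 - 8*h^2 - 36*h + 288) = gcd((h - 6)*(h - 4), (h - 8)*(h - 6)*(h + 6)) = h - 6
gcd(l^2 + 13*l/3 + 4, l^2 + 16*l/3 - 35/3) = 1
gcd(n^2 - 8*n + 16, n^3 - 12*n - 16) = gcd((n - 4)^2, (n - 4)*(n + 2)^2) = n - 4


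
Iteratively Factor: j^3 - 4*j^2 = (j)*(j^2 - 4*j) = j*(j - 4)*(j)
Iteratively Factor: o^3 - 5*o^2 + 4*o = (o - 1)*(o^2 - 4*o) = (o - 4)*(o - 1)*(o)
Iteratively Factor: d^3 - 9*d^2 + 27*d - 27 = (d - 3)*(d^2 - 6*d + 9) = (d - 3)^2*(d - 3)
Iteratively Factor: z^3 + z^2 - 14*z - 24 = (z - 4)*(z^2 + 5*z + 6) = (z - 4)*(z + 2)*(z + 3)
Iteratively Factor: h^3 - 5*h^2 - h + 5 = (h + 1)*(h^2 - 6*h + 5) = (h - 5)*(h + 1)*(h - 1)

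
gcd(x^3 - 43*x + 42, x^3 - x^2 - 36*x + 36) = x^2 - 7*x + 6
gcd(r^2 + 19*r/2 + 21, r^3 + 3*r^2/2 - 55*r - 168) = r^2 + 19*r/2 + 21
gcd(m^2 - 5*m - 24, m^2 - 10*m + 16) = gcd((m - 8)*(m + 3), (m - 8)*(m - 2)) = m - 8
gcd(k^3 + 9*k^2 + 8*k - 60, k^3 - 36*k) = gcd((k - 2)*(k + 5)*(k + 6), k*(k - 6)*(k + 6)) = k + 6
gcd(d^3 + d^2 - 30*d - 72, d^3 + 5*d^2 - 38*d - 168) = d^2 - 2*d - 24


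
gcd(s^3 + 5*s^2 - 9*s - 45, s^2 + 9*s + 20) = s + 5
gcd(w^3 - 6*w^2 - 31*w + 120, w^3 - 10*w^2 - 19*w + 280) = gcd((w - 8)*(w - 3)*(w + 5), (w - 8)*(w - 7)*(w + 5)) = w^2 - 3*w - 40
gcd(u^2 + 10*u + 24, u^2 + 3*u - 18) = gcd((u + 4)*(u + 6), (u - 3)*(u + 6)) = u + 6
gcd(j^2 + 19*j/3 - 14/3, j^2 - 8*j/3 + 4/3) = j - 2/3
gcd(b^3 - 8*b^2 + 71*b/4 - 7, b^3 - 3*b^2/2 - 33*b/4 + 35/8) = b^2 - 4*b + 7/4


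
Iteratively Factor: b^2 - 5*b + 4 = (b - 1)*(b - 4)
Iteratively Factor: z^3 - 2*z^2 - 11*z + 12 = (z - 4)*(z^2 + 2*z - 3) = (z - 4)*(z - 1)*(z + 3)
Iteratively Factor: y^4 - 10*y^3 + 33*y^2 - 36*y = (y)*(y^3 - 10*y^2 + 33*y - 36) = y*(y - 3)*(y^2 - 7*y + 12) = y*(y - 4)*(y - 3)*(y - 3)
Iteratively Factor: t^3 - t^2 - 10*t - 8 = (t + 1)*(t^2 - 2*t - 8) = (t + 1)*(t + 2)*(t - 4)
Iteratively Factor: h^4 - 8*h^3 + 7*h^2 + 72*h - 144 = (h - 3)*(h^3 - 5*h^2 - 8*h + 48) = (h - 4)*(h - 3)*(h^2 - h - 12) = (h - 4)^2*(h - 3)*(h + 3)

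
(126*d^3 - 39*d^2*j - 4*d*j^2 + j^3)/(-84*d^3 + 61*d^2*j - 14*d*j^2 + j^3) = (-6*d - j)/(4*d - j)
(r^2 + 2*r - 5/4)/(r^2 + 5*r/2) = (r - 1/2)/r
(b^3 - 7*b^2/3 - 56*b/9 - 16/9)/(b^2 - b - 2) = (-9*b^3 + 21*b^2 + 56*b + 16)/(9*(-b^2 + b + 2))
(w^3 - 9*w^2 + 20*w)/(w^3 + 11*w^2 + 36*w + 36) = w*(w^2 - 9*w + 20)/(w^3 + 11*w^2 + 36*w + 36)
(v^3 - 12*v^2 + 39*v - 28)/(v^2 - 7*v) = v - 5 + 4/v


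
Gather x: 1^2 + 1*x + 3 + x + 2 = 2*x + 6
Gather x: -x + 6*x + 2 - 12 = 5*x - 10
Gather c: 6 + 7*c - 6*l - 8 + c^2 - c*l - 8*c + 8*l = c^2 + c*(-l - 1) + 2*l - 2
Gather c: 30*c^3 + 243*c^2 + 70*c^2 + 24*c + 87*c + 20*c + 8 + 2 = 30*c^3 + 313*c^2 + 131*c + 10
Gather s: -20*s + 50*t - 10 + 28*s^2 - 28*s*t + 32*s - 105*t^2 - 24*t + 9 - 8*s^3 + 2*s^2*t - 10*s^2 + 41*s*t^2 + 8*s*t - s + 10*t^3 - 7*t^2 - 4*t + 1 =-8*s^3 + s^2*(2*t + 18) + s*(41*t^2 - 20*t + 11) + 10*t^3 - 112*t^2 + 22*t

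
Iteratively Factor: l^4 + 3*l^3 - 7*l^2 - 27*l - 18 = (l + 1)*(l^3 + 2*l^2 - 9*l - 18) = (l - 3)*(l + 1)*(l^2 + 5*l + 6) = (l - 3)*(l + 1)*(l + 2)*(l + 3)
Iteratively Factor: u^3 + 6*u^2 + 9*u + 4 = (u + 4)*(u^2 + 2*u + 1) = (u + 1)*(u + 4)*(u + 1)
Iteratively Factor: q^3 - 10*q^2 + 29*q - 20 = (q - 5)*(q^2 - 5*q + 4) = (q - 5)*(q - 4)*(q - 1)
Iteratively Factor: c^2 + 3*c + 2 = (c + 2)*(c + 1)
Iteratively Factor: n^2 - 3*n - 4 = (n - 4)*(n + 1)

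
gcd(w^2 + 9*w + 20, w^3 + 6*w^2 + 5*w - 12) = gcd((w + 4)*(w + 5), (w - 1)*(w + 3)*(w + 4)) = w + 4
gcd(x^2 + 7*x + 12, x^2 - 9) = x + 3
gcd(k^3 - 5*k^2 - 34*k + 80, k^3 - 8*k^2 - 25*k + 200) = k^2 - 3*k - 40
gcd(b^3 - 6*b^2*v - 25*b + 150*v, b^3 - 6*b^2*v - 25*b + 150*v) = -b^3 + 6*b^2*v + 25*b - 150*v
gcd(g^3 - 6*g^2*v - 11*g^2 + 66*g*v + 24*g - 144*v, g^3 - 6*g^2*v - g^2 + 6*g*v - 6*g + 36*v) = -g^2 + 6*g*v + 3*g - 18*v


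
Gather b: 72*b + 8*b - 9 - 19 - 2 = 80*b - 30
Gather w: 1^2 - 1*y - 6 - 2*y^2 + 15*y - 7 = -2*y^2 + 14*y - 12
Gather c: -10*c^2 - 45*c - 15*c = -10*c^2 - 60*c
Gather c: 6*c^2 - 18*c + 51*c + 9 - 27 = 6*c^2 + 33*c - 18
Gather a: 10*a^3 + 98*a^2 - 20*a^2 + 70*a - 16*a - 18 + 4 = 10*a^3 + 78*a^2 + 54*a - 14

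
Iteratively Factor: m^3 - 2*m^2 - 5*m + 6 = (m + 2)*(m^2 - 4*m + 3) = (m - 3)*(m + 2)*(m - 1)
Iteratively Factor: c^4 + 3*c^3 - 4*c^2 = (c)*(c^3 + 3*c^2 - 4*c) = c*(c - 1)*(c^2 + 4*c) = c^2*(c - 1)*(c + 4)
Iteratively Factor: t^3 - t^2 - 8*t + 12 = (t - 2)*(t^2 + t - 6) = (t - 2)*(t + 3)*(t - 2)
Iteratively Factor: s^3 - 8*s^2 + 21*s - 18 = (s - 3)*(s^2 - 5*s + 6) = (s - 3)^2*(s - 2)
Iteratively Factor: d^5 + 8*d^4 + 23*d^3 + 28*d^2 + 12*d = (d + 2)*(d^4 + 6*d^3 + 11*d^2 + 6*d) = (d + 1)*(d + 2)*(d^3 + 5*d^2 + 6*d) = (d + 1)*(d + 2)*(d + 3)*(d^2 + 2*d) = (d + 1)*(d + 2)^2*(d + 3)*(d)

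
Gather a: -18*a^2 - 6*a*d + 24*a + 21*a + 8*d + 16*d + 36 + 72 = -18*a^2 + a*(45 - 6*d) + 24*d + 108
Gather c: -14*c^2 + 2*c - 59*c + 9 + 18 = -14*c^2 - 57*c + 27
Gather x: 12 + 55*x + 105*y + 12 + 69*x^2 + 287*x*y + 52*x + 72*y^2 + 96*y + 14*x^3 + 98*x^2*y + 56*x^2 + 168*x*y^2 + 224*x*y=14*x^3 + x^2*(98*y + 125) + x*(168*y^2 + 511*y + 107) + 72*y^2 + 201*y + 24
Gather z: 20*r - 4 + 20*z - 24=20*r + 20*z - 28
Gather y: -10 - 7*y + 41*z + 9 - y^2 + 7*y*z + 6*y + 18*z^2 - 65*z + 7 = -y^2 + y*(7*z - 1) + 18*z^2 - 24*z + 6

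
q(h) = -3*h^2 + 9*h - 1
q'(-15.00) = 99.00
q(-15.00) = -811.00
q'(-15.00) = 99.00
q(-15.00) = -811.00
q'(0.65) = 5.10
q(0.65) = 3.58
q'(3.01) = -9.06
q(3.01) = -1.09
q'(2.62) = -6.72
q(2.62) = 1.99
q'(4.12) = -15.72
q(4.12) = -14.84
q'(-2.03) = 21.18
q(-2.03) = -31.63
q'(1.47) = 0.18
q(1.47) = 5.75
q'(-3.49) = 29.94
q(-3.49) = -68.95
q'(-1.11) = 15.66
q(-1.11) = -14.69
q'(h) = 9 - 6*h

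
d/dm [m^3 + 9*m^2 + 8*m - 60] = 3*m^2 + 18*m + 8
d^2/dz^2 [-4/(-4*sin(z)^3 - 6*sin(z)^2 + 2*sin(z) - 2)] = 2*((sin(z) - 9*sin(3*z) - 12*cos(2*z))*(2*sin(z)^3 + 3*sin(z)^2 - sin(z) + 1)/2 + 2*(6*sin(z)^2 + 6*sin(z) - 1)^2*cos(z)^2)/(2*sin(z)^3 + 3*sin(z)^2 - sin(z) + 1)^3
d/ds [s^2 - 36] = 2*s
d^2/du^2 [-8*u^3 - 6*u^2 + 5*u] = -48*u - 12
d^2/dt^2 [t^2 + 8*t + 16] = 2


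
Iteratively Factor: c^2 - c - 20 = (c - 5)*(c + 4)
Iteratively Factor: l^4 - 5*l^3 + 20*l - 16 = (l + 2)*(l^3 - 7*l^2 + 14*l - 8) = (l - 1)*(l + 2)*(l^2 - 6*l + 8) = (l - 2)*(l - 1)*(l + 2)*(l - 4)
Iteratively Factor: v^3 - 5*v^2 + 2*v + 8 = (v + 1)*(v^2 - 6*v + 8) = (v - 4)*(v + 1)*(v - 2)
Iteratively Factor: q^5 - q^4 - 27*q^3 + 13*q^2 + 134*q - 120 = (q + 4)*(q^4 - 5*q^3 - 7*q^2 + 41*q - 30) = (q - 2)*(q + 4)*(q^3 - 3*q^2 - 13*q + 15) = (q - 2)*(q - 1)*(q + 4)*(q^2 - 2*q - 15) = (q - 2)*(q - 1)*(q + 3)*(q + 4)*(q - 5)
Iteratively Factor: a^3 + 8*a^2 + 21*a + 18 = (a + 3)*(a^2 + 5*a + 6) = (a + 3)^2*(a + 2)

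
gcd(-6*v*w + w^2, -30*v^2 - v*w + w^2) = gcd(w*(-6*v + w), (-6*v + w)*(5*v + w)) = 6*v - w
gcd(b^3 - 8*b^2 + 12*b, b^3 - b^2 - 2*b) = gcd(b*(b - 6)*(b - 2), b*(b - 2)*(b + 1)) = b^2 - 2*b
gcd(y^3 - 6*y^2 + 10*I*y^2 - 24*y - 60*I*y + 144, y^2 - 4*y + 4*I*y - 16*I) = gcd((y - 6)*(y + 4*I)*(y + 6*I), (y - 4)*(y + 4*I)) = y + 4*I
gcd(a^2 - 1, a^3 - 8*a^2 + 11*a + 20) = a + 1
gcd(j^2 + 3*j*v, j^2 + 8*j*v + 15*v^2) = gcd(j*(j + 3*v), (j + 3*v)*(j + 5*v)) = j + 3*v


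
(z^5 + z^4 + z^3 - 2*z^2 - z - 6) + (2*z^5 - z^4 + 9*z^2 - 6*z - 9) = 3*z^5 + z^3 + 7*z^2 - 7*z - 15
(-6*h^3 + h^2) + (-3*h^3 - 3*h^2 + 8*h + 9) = -9*h^3 - 2*h^2 + 8*h + 9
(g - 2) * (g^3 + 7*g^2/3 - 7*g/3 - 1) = g^4 + g^3/3 - 7*g^2 + 11*g/3 + 2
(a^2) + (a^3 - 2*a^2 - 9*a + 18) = a^3 - a^2 - 9*a + 18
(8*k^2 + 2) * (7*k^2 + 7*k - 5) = 56*k^4 + 56*k^3 - 26*k^2 + 14*k - 10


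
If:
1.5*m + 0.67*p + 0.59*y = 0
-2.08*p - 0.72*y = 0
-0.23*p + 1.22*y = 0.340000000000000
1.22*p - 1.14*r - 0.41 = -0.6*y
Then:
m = -0.06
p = -0.09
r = -0.32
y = 0.26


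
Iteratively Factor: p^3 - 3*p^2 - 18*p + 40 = (p - 2)*(p^2 - p - 20) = (p - 2)*(p + 4)*(p - 5)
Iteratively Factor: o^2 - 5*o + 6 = (o - 2)*(o - 3)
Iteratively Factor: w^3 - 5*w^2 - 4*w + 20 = (w - 5)*(w^2 - 4) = (w - 5)*(w - 2)*(w + 2)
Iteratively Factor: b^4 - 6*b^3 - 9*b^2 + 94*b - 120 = (b + 4)*(b^3 - 10*b^2 + 31*b - 30) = (b - 5)*(b + 4)*(b^2 - 5*b + 6) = (b - 5)*(b - 2)*(b + 4)*(b - 3)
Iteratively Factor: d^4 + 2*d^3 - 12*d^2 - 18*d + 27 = (d - 3)*(d^3 + 5*d^2 + 3*d - 9) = (d - 3)*(d - 1)*(d^2 + 6*d + 9) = (d - 3)*(d - 1)*(d + 3)*(d + 3)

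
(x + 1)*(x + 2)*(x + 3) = x^3 + 6*x^2 + 11*x + 6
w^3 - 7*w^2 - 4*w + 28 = (w - 7)*(w - 2)*(w + 2)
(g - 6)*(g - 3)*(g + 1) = g^3 - 8*g^2 + 9*g + 18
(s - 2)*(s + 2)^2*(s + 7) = s^4 + 9*s^3 + 10*s^2 - 36*s - 56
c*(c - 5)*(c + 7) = c^3 + 2*c^2 - 35*c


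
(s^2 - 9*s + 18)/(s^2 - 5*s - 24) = (-s^2 + 9*s - 18)/(-s^2 + 5*s + 24)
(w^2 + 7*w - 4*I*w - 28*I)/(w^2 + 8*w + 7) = (w - 4*I)/(w + 1)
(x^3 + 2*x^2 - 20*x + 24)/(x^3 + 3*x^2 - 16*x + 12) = (x - 2)/(x - 1)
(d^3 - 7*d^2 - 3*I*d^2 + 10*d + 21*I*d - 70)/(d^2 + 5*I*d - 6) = (d^2 - d*(7 + 5*I) + 35*I)/(d + 3*I)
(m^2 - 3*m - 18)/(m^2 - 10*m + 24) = (m + 3)/(m - 4)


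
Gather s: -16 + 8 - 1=-9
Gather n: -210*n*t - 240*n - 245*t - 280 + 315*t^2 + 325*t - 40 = n*(-210*t - 240) + 315*t^2 + 80*t - 320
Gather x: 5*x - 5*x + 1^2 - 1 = 0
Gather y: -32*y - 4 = -32*y - 4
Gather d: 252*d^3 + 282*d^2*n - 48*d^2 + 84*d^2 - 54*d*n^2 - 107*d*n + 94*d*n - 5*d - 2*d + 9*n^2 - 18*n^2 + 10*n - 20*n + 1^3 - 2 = 252*d^3 + d^2*(282*n + 36) + d*(-54*n^2 - 13*n - 7) - 9*n^2 - 10*n - 1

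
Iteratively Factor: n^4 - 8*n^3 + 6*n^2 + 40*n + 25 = (n - 5)*(n^3 - 3*n^2 - 9*n - 5) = (n - 5)*(n + 1)*(n^2 - 4*n - 5) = (n - 5)*(n + 1)^2*(n - 5)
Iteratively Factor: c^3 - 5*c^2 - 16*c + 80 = (c + 4)*(c^2 - 9*c + 20) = (c - 4)*(c + 4)*(c - 5)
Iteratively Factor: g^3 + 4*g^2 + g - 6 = (g + 2)*(g^2 + 2*g - 3) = (g + 2)*(g + 3)*(g - 1)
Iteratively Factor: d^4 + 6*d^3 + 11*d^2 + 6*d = (d)*(d^3 + 6*d^2 + 11*d + 6) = d*(d + 2)*(d^2 + 4*d + 3) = d*(d + 2)*(d + 3)*(d + 1)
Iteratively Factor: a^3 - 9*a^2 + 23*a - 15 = (a - 3)*(a^2 - 6*a + 5) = (a - 3)*(a - 1)*(a - 5)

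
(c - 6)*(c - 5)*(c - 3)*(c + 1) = c^4 - 13*c^3 + 49*c^2 - 27*c - 90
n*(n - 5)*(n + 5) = n^3 - 25*n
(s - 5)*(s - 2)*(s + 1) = s^3 - 6*s^2 + 3*s + 10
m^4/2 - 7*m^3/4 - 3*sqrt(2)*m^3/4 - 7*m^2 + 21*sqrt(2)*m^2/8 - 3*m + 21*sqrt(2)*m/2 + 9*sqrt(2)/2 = (m/2 + 1)*(m - 6)*(m + 1/2)*(m - 3*sqrt(2)/2)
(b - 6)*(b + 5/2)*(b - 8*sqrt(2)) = b^3 - 8*sqrt(2)*b^2 - 7*b^2/2 - 15*b + 28*sqrt(2)*b + 120*sqrt(2)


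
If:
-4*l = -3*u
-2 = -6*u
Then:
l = 1/4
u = 1/3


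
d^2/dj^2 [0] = 0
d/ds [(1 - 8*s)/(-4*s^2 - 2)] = 2*(-4*s^2 + s + 2)/(4*s^4 + 4*s^2 + 1)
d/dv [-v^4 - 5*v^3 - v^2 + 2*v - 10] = -4*v^3 - 15*v^2 - 2*v + 2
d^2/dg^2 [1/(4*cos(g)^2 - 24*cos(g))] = (-2*(1 - cos(2*g))^2 - 45*cos(g) - 38*cos(2*g) + 9*cos(3*g) + 114)/(8*(cos(g) - 6)^3*cos(g)^3)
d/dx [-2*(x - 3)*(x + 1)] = 4 - 4*x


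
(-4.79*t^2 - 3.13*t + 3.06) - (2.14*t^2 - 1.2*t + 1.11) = -6.93*t^2 - 1.93*t + 1.95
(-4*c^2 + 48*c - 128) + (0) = -4*c^2 + 48*c - 128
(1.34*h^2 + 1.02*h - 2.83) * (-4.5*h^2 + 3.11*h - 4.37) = -6.03*h^4 - 0.4226*h^3 + 10.0514*h^2 - 13.2587*h + 12.3671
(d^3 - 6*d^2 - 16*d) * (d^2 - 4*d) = d^5 - 10*d^4 + 8*d^3 + 64*d^2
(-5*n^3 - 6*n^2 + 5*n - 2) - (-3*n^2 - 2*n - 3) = -5*n^3 - 3*n^2 + 7*n + 1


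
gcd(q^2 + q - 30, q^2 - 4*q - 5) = q - 5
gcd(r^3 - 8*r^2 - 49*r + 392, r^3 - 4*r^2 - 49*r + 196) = r^2 - 49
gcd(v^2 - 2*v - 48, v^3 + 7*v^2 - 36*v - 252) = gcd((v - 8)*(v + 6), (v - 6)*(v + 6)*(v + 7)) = v + 6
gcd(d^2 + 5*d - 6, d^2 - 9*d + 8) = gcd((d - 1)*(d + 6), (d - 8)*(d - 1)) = d - 1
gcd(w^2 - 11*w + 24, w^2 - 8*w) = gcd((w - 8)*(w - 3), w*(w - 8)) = w - 8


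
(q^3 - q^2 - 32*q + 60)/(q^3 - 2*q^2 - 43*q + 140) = (q^2 + 4*q - 12)/(q^2 + 3*q - 28)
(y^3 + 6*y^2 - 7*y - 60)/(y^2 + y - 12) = y + 5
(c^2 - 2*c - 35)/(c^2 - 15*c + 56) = (c + 5)/(c - 8)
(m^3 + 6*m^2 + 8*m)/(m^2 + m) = (m^2 + 6*m + 8)/(m + 1)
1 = 1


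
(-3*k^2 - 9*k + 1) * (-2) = 6*k^2 + 18*k - 2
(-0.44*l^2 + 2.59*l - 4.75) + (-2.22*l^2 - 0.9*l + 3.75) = -2.66*l^2 + 1.69*l - 1.0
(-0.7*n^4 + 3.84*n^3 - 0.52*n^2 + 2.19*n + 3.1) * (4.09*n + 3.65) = -2.863*n^5 + 13.1506*n^4 + 11.8892*n^3 + 7.0591*n^2 + 20.6725*n + 11.315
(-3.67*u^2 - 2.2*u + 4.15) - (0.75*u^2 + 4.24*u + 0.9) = -4.42*u^2 - 6.44*u + 3.25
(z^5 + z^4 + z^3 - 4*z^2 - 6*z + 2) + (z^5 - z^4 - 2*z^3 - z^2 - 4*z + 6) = 2*z^5 - z^3 - 5*z^2 - 10*z + 8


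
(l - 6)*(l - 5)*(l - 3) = l^3 - 14*l^2 + 63*l - 90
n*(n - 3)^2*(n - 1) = n^4 - 7*n^3 + 15*n^2 - 9*n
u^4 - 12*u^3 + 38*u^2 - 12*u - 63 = (u - 7)*(u - 3)^2*(u + 1)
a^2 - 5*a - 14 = (a - 7)*(a + 2)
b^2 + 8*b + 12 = (b + 2)*(b + 6)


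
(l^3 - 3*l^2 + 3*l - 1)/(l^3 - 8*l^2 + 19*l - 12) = (l^2 - 2*l + 1)/(l^2 - 7*l + 12)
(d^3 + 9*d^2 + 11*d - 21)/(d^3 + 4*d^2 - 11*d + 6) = (d^2 + 10*d + 21)/(d^2 + 5*d - 6)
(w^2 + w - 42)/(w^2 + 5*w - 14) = (w - 6)/(w - 2)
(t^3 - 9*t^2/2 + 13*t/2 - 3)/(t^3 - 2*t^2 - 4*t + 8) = (2*t^2 - 5*t + 3)/(2*(t^2 - 4))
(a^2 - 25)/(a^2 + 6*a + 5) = (a - 5)/(a + 1)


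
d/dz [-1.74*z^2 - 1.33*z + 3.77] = -3.48*z - 1.33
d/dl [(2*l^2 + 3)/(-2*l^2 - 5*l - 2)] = (-10*l^2 + 4*l + 15)/(4*l^4 + 20*l^3 + 33*l^2 + 20*l + 4)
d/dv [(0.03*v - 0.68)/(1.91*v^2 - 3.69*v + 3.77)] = (-0.0573*v^2 + 2.5976*v - 2.3961)/(3.6481*v^4 - 14.0958*v^3 + 28.0175*v^2 - 27.8226*v + 14.2129)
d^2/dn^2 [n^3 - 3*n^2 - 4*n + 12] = 6*n - 6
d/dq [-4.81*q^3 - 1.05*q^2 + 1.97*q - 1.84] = -14.43*q^2 - 2.1*q + 1.97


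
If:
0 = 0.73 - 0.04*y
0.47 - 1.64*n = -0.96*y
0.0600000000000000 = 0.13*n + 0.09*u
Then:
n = 10.97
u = -15.18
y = 18.25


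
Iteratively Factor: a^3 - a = (a - 1)*(a^2 + a) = a*(a - 1)*(a + 1)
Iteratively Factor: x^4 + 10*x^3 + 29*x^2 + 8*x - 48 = (x + 3)*(x^3 + 7*x^2 + 8*x - 16) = (x - 1)*(x + 3)*(x^2 + 8*x + 16) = (x - 1)*(x + 3)*(x + 4)*(x + 4)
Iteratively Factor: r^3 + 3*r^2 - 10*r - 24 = (r + 4)*(r^2 - r - 6) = (r + 2)*(r + 4)*(r - 3)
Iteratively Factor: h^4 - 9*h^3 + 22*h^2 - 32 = (h - 4)*(h^3 - 5*h^2 + 2*h + 8) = (h - 4)^2*(h^2 - h - 2) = (h - 4)^2*(h - 2)*(h + 1)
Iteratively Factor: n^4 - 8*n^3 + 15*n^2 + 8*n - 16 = (n + 1)*(n^3 - 9*n^2 + 24*n - 16) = (n - 4)*(n + 1)*(n^2 - 5*n + 4) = (n - 4)*(n - 1)*(n + 1)*(n - 4)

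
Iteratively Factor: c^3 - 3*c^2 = (c - 3)*(c^2) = c*(c - 3)*(c)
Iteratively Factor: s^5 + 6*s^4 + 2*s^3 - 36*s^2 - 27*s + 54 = (s + 3)*(s^4 + 3*s^3 - 7*s^2 - 15*s + 18) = (s - 2)*(s + 3)*(s^3 + 5*s^2 + 3*s - 9) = (s - 2)*(s - 1)*(s + 3)*(s^2 + 6*s + 9) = (s - 2)*(s - 1)*(s + 3)^2*(s + 3)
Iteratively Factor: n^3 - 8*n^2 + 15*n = (n - 5)*(n^2 - 3*n) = (n - 5)*(n - 3)*(n)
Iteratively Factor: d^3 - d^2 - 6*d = (d)*(d^2 - d - 6) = d*(d - 3)*(d + 2)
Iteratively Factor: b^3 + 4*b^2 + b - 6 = (b - 1)*(b^2 + 5*b + 6) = (b - 1)*(b + 3)*(b + 2)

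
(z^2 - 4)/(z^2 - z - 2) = (z + 2)/(z + 1)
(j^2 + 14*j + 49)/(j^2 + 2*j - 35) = (j + 7)/(j - 5)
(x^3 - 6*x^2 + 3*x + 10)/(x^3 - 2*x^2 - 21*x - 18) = (x^2 - 7*x + 10)/(x^2 - 3*x - 18)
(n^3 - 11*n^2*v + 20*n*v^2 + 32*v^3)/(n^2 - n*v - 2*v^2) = (-n^2 + 12*n*v - 32*v^2)/(-n + 2*v)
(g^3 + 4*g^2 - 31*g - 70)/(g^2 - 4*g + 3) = (g^3 + 4*g^2 - 31*g - 70)/(g^2 - 4*g + 3)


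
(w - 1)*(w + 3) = w^2 + 2*w - 3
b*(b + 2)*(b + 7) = b^3 + 9*b^2 + 14*b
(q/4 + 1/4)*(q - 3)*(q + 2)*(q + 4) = q^4/4 + q^3 - 7*q^2/4 - 17*q/2 - 6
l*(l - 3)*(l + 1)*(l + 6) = l^4 + 4*l^3 - 15*l^2 - 18*l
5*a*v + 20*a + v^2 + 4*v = (5*a + v)*(v + 4)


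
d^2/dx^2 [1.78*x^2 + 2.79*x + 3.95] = 3.56000000000000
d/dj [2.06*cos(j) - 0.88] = -2.06*sin(j)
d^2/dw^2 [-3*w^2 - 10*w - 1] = -6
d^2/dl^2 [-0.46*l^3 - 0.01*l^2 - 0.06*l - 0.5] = -2.76*l - 0.02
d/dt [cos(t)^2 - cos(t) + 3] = sin(t) - sin(2*t)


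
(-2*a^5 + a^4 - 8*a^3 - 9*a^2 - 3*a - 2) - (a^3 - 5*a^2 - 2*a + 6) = -2*a^5 + a^4 - 9*a^3 - 4*a^2 - a - 8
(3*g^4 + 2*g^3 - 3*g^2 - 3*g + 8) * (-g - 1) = -3*g^5 - 5*g^4 + g^3 + 6*g^2 - 5*g - 8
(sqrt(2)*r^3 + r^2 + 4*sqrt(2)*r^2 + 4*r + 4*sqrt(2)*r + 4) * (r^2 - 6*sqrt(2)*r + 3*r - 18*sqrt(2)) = sqrt(2)*r^5 - 11*r^4 + 7*sqrt(2)*r^4 - 77*r^3 + 10*sqrt(2)*r^3 - 176*r^2 - 30*sqrt(2)*r^2 - 96*sqrt(2)*r - 132*r - 72*sqrt(2)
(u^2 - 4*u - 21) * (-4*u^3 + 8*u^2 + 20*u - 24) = -4*u^5 + 24*u^4 + 72*u^3 - 272*u^2 - 324*u + 504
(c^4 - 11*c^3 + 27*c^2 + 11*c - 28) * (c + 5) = c^5 - 6*c^4 - 28*c^3 + 146*c^2 + 27*c - 140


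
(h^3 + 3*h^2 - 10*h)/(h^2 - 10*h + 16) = h*(h + 5)/(h - 8)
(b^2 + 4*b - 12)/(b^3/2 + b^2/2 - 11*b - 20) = 2*(b^2 + 4*b - 12)/(b^3 + b^2 - 22*b - 40)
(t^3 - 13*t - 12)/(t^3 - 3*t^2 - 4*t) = (t + 3)/t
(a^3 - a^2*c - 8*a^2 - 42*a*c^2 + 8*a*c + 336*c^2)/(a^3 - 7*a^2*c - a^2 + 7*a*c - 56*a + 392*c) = (a + 6*c)/(a + 7)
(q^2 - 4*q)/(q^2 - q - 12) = q/(q + 3)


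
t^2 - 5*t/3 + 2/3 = (t - 1)*(t - 2/3)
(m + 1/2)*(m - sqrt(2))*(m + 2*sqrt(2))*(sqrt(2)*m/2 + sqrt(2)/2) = sqrt(2)*m^4/2 + m^3 + 3*sqrt(2)*m^3/4 - 7*sqrt(2)*m^2/4 + 3*m^2/2 - 3*sqrt(2)*m + m/2 - sqrt(2)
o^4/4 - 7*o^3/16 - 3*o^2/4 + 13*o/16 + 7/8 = (o/4 + 1/4)*(o - 2)*(o - 7/4)*(o + 1)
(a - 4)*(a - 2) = a^2 - 6*a + 8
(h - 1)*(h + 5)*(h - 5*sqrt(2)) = h^3 - 5*sqrt(2)*h^2 + 4*h^2 - 20*sqrt(2)*h - 5*h + 25*sqrt(2)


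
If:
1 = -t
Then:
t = -1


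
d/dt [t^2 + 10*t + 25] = 2*t + 10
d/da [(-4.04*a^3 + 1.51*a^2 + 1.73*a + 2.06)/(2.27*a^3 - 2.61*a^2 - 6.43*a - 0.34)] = (7.11670000000001*a^4 + 44.1002*a^3 - 15.1018*a^2 + 9.7264*a + 12.6576)/(5.1529*a^6 - 11.8494*a^5 - 22.3801*a^4 + 32.021*a^3 + 43.1197*a^2 + 4.3724*a + 0.1156)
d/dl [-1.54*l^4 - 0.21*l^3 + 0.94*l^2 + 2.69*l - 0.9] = -6.16*l^3 - 0.63*l^2 + 1.88*l + 2.69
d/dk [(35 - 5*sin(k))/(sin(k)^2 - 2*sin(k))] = 5*(cos(k) - 14/tan(k) + 14*cos(k)/sin(k)^2)/(sin(k) - 2)^2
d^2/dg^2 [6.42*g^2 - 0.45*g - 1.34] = 12.8400000000000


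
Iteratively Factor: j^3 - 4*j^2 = (j)*(j^2 - 4*j) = j*(j - 4)*(j)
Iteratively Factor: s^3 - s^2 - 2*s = (s + 1)*(s^2 - 2*s) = (s - 2)*(s + 1)*(s)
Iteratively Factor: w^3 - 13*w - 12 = (w - 4)*(w^2 + 4*w + 3) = (w - 4)*(w + 3)*(w + 1)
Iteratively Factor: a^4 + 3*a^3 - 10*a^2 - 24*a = (a - 3)*(a^3 + 6*a^2 + 8*a) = (a - 3)*(a + 4)*(a^2 + 2*a) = a*(a - 3)*(a + 4)*(a + 2)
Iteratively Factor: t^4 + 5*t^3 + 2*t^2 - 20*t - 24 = (t + 2)*(t^3 + 3*t^2 - 4*t - 12) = (t - 2)*(t + 2)*(t^2 + 5*t + 6) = (t - 2)*(t + 2)*(t + 3)*(t + 2)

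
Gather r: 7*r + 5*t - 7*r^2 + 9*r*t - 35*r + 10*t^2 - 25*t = -7*r^2 + r*(9*t - 28) + 10*t^2 - 20*t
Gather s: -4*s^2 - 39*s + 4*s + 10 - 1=-4*s^2 - 35*s + 9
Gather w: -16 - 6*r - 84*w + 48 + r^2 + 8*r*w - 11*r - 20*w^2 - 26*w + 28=r^2 - 17*r - 20*w^2 + w*(8*r - 110) + 60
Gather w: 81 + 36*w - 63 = 36*w + 18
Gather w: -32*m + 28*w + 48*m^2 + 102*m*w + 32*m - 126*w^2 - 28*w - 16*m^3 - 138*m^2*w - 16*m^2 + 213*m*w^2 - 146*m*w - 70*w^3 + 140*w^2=-16*m^3 + 32*m^2 - 70*w^3 + w^2*(213*m + 14) + w*(-138*m^2 - 44*m)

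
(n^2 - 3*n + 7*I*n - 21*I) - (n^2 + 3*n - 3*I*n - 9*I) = -6*n + 10*I*n - 12*I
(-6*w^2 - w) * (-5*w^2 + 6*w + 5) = 30*w^4 - 31*w^3 - 36*w^2 - 5*w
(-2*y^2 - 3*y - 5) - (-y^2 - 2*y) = -y^2 - y - 5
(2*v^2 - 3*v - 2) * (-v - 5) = -2*v^3 - 7*v^2 + 17*v + 10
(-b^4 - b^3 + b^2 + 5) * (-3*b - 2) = 3*b^5 + 5*b^4 - b^3 - 2*b^2 - 15*b - 10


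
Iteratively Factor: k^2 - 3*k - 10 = (k - 5)*(k + 2)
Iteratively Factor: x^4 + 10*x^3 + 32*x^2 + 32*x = (x + 4)*(x^3 + 6*x^2 + 8*x) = x*(x + 4)*(x^2 + 6*x + 8) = x*(x + 4)^2*(x + 2)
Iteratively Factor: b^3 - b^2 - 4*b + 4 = (b - 1)*(b^2 - 4) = (b - 2)*(b - 1)*(b + 2)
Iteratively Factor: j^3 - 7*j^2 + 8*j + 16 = (j + 1)*(j^2 - 8*j + 16) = (j - 4)*(j + 1)*(j - 4)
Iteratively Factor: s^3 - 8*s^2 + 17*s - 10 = (s - 2)*(s^2 - 6*s + 5) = (s - 5)*(s - 2)*(s - 1)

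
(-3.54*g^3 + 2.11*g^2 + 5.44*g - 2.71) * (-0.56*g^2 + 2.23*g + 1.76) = 1.9824*g^5 - 9.0758*g^4 - 4.5715*g^3 + 17.3624*g^2 + 3.5311*g - 4.7696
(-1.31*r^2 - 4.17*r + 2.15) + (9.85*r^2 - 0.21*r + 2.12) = 8.54*r^2 - 4.38*r + 4.27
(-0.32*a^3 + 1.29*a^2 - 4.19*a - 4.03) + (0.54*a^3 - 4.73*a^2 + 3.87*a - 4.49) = 0.22*a^3 - 3.44*a^2 - 0.32*a - 8.52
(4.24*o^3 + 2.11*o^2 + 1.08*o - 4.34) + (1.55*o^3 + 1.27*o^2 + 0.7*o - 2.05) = 5.79*o^3 + 3.38*o^2 + 1.78*o - 6.39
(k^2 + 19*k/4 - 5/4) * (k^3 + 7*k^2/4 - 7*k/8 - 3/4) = k^5 + 13*k^4/2 + 99*k^3/16 - 227*k^2/32 - 79*k/32 + 15/16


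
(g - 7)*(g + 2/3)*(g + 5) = g^3 - 4*g^2/3 - 109*g/3 - 70/3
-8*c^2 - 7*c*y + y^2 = (-8*c + y)*(c + y)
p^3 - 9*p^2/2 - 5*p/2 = p*(p - 5)*(p + 1/2)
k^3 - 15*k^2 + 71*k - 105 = (k - 7)*(k - 5)*(k - 3)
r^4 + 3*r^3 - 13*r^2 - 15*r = r*(r - 3)*(r + 1)*(r + 5)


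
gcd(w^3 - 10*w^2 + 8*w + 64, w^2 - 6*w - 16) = w^2 - 6*w - 16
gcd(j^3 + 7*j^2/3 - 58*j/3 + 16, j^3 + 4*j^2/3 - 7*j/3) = j - 1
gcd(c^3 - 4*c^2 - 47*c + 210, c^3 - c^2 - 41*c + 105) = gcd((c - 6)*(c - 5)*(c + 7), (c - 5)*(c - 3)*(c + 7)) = c^2 + 2*c - 35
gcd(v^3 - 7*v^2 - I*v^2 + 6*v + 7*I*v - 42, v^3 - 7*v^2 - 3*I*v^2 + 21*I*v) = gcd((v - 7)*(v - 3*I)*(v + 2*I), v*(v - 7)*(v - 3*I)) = v^2 + v*(-7 - 3*I) + 21*I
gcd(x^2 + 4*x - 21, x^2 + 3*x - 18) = x - 3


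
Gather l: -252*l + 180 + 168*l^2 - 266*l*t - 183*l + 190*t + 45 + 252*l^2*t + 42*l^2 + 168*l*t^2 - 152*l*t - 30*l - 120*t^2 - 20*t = l^2*(252*t + 210) + l*(168*t^2 - 418*t - 465) - 120*t^2 + 170*t + 225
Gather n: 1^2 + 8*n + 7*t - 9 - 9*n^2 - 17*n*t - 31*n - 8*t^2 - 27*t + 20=-9*n^2 + n*(-17*t - 23) - 8*t^2 - 20*t + 12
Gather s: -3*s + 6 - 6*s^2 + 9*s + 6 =-6*s^2 + 6*s + 12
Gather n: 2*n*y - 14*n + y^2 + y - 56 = n*(2*y - 14) + y^2 + y - 56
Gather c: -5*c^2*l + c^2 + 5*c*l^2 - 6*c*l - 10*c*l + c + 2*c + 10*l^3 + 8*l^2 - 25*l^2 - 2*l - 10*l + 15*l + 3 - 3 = c^2*(1 - 5*l) + c*(5*l^2 - 16*l + 3) + 10*l^3 - 17*l^2 + 3*l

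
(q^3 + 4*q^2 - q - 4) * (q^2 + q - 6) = q^5 + 5*q^4 - 3*q^3 - 29*q^2 + 2*q + 24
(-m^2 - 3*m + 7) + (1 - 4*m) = -m^2 - 7*m + 8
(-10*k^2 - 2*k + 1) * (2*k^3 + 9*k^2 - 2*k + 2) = -20*k^5 - 94*k^4 + 4*k^3 - 7*k^2 - 6*k + 2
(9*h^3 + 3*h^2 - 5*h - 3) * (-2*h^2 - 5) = -18*h^5 - 6*h^4 - 35*h^3 - 9*h^2 + 25*h + 15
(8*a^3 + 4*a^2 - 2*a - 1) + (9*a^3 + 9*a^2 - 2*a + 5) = 17*a^3 + 13*a^2 - 4*a + 4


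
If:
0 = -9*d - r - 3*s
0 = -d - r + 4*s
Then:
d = -7*s/8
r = 39*s/8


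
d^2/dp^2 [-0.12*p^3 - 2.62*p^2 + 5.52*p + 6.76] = -0.72*p - 5.24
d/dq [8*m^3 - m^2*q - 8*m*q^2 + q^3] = -m^2 - 16*m*q + 3*q^2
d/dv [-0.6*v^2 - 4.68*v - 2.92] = -1.2*v - 4.68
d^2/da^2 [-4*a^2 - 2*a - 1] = -8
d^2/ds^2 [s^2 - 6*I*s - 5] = 2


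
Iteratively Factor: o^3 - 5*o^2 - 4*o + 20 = (o + 2)*(o^2 - 7*o + 10) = (o - 2)*(o + 2)*(o - 5)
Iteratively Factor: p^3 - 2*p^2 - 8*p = (p)*(p^2 - 2*p - 8) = p*(p + 2)*(p - 4)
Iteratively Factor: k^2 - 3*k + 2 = (k - 1)*(k - 2)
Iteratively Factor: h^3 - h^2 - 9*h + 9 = (h - 3)*(h^2 + 2*h - 3) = (h - 3)*(h - 1)*(h + 3)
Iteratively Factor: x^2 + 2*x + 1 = (x + 1)*(x + 1)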